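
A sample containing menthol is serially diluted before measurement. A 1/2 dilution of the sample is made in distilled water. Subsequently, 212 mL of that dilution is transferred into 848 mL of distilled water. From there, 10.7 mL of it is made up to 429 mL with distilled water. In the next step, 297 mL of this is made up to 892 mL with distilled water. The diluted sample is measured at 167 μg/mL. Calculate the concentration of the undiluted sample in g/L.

201 g/L

Overall dilution factor = 2 × 5 × 40.09 × 3.003 = 1204.
Original = 167 μg/mL × 1204 = 2.01 × 10⁵ μg/mL = 201 g/L.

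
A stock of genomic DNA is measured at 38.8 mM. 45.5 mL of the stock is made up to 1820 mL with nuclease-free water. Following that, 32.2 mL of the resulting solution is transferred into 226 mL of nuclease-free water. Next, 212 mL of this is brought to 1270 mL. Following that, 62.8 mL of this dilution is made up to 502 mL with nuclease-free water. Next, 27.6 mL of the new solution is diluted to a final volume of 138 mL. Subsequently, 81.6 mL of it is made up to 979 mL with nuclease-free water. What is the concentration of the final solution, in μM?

0.0421 μM

Overall dilution factor = 40 × 8.019 × 5.991 × 7.994 × 5 × 12.00 = 9.21 × 10⁵.
38.8 mM / 9.21 × 10⁵ = 4.21 × 10⁻⁵ mM = 0.0421 μM.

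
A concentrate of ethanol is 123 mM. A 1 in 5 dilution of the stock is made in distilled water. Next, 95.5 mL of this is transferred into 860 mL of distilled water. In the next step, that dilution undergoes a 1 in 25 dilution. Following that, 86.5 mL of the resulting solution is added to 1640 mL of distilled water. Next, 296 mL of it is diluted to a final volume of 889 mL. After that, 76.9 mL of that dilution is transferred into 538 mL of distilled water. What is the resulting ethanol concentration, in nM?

205 nM

Overall dilution factor = 5 × 10.01 × 25 × 19.96 × 3.003 × 7.996 = 5.99 × 10⁵.
123 mM / 5.99 × 10⁵ = 2.05 × 10⁻⁴ mM = 205 nM.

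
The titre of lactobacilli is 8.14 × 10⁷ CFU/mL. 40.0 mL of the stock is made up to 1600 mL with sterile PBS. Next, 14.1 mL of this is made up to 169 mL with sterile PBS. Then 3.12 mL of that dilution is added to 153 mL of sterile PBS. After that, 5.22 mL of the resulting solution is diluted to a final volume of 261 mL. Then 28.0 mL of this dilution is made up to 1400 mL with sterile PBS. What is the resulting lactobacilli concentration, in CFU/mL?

Overall dilution factor = 40 × 11.99 × 50.04 × 50 × 50 = 6.00 × 10⁷.
8.14 × 10⁷ CFU/mL / 6.00 × 10⁷ = 1.36 CFU/mL.

1.36 CFU/mL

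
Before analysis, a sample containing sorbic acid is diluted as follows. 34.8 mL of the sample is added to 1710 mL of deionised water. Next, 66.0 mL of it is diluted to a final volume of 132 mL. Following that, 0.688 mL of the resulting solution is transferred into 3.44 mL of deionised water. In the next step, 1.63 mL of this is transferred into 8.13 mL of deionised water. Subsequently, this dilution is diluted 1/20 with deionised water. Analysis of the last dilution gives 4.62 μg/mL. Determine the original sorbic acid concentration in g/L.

333 g/L

Overall dilution factor = 50.14 × 2 × 6 × 5.988 × 20 = 7.21 × 10⁴.
Original = 4.62 μg/mL × 7.21 × 10⁴ = 3.33 × 10⁵ μg/mL = 333 g/L.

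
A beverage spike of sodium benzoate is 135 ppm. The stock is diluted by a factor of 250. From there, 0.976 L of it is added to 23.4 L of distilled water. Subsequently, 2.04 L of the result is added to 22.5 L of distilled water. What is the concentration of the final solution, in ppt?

1800 ppt

Overall dilution factor = 250 × 24.98 × 12.03 = 7.51 × 10⁴.
135 ppm / 7.51 × 10⁴ = 1.80 × 10⁻³ ppm = 1800 ppt.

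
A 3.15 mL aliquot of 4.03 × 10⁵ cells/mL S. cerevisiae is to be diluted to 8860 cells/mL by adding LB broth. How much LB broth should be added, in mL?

140 mL

V₂ = C₁V₁/C₂ = 4.03 × 10⁵ × 3.15 / 8860 = 143 mL.
Diluent to add = V₂ − V₁ = 143 − 3.15 = 140 mL.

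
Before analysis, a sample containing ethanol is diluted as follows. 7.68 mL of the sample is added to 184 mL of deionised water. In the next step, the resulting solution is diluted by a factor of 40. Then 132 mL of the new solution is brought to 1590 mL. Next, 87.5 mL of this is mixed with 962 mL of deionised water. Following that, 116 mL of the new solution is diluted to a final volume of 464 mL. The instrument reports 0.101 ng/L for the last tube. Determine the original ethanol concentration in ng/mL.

58.3 ng/mL

Overall dilution factor = 24.96 × 40 × 12.05 × 11.99 × 4 = 5.77 × 10⁵.
Original = 0.101 ng/L × 5.77 × 10⁵ = 5.83 × 10⁴ ng/L = 58.3 ng/mL.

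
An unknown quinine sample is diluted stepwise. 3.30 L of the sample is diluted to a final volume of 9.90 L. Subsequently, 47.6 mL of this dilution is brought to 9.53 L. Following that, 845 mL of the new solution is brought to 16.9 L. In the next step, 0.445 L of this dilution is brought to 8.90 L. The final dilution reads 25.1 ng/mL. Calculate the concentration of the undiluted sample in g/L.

Overall dilution factor = 3 × 200.2 × 20 × 20 = 2.40 × 10⁵.
Original = 25.1 ng/mL × 2.40 × 10⁵ = 6.03 × 10⁶ ng/mL = 6.03 g/L.

6.03 g/L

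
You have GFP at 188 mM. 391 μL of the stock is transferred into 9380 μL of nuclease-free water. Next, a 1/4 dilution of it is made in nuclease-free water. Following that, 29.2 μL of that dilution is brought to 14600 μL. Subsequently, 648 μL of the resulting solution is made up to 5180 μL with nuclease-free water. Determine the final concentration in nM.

Overall dilution factor = 24.99 × 4 × 500 × 7.994 = 4.00 × 10⁵.
188 mM / 4.00 × 10⁵ = 4.71 × 10⁻⁴ mM = 471 nM.

471 nM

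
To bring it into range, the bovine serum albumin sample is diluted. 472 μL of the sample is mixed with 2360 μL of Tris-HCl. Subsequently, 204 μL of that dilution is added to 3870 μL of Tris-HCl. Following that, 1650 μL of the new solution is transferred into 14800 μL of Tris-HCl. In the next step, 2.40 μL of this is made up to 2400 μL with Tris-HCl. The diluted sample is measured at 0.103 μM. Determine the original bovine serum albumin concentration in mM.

123 mM

Overall dilution factor = 6 × 19.97 × 9.970 × 1000 = 1.19 × 10⁶.
Original = 0.103 μM × 1.19 × 10⁶ = 1.23 × 10⁵ μM = 123 mM.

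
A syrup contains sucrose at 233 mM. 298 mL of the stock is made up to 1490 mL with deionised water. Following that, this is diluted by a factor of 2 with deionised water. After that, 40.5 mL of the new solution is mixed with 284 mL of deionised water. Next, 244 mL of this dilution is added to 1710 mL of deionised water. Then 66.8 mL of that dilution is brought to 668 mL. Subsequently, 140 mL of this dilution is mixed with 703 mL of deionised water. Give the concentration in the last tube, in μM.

Overall dilution factor = 5 × 2 × 8.012 × 8.008 × 10 × 6.021 = 3.86 × 10⁴.
233 mM / 3.86 × 10⁴ = 6.03 × 10⁻³ mM = 6.03 μM.

6.03 μM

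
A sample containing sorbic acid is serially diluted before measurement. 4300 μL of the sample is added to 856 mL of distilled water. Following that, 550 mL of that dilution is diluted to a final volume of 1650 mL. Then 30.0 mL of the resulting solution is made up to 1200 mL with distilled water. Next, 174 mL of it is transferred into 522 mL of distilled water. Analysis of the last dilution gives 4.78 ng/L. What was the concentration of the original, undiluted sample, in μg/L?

Overall dilution factor = 200.1 × 3 × 40 × 4 = 9.60 × 10⁴.
Original = 4.78 ng/L × 9.60 × 10⁴ = 4.59 × 10⁵ ng/L = 459 μg/L.

459 μg/L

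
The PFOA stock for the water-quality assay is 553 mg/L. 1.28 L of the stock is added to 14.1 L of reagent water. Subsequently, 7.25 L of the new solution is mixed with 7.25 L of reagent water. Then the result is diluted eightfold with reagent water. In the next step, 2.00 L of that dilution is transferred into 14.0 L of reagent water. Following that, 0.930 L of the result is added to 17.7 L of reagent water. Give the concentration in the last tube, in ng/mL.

17.9 ng/mL

Overall dilution factor = 12.02 × 2 × 8 × 8 × 20.03 = 3.08 × 10⁴.
553 mg/L / 3.08 × 10⁴ = 0.0179 mg/L = 17.9 ng/mL.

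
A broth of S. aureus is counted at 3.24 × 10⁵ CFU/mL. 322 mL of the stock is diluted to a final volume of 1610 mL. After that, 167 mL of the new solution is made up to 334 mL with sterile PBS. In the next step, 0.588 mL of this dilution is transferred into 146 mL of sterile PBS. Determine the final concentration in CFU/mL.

130 CFU/mL

Overall dilution factor = 5 × 2 × 249.3 = 2493.
3.24 × 10⁵ CFU/mL / 2493 = 130 CFU/mL.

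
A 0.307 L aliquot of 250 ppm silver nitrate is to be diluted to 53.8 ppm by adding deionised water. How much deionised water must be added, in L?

V₂ = C₁V₁/C₂ = 250 × 0.307 / 53.8 = 1.43 L.
Diluent to add = V₂ − V₁ = 1.43 − 0.307 = 1.12 L.

1.12 L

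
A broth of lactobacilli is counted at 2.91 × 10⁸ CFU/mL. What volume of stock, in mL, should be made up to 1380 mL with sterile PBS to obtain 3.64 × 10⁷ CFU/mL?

V₁ = C₂V₂/C₁ = 3.64 × 10⁷ × 1380 / 2.91 × 10⁸ = 173 mL.

173 mL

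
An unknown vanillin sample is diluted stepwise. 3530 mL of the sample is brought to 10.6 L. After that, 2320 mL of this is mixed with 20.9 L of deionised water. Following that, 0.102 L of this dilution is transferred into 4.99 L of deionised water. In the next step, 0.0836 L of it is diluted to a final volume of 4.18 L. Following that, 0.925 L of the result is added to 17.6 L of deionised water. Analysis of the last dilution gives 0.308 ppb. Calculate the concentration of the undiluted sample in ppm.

Overall dilution factor = 3.003 × 10.01 × 49.92 × 50 × 20.03 = 1.50 × 10⁶.
Original = 0.308 ppb × 1.50 × 10⁶ = 4.63 × 10⁵ ppb = 463 ppm.

463 ppm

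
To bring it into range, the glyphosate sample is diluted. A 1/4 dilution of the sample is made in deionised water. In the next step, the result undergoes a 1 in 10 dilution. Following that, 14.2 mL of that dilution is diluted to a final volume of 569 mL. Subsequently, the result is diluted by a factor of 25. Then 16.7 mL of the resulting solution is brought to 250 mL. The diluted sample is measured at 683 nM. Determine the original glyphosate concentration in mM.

Overall dilution factor = 4 × 10 × 40.07 × 25 × 14.97 = 6.00 × 10⁵.
Original = 683 nM × 6.00 × 10⁵ = 4.10 × 10⁸ nM = 410 mM.

410 mM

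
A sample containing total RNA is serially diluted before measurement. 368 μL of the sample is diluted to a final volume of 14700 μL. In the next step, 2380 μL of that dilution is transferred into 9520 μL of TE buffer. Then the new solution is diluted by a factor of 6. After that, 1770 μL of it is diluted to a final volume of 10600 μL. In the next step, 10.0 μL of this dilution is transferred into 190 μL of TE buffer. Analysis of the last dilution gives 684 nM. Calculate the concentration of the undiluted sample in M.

0.0982 M

Overall dilution factor = 39.95 × 5 × 6 × 5.989 × 20 = 1.44 × 10⁵.
Original = 684 nM × 1.44 × 10⁵ = 9.82 × 10⁷ nM = 0.0982 M.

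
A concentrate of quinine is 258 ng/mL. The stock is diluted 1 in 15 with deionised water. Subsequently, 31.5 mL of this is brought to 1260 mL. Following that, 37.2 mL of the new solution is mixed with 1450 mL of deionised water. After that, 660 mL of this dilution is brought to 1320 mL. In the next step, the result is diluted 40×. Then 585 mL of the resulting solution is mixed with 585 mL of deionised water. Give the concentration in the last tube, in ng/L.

Overall dilution factor = 15 × 40 × 39.98 × 2 × 40 × 2 = 3.84 × 10⁶.
258 ng/mL / 3.84 × 10⁶ = 6.72 × 10⁻⁵ ng/mL = 0.0672 ng/L.

0.0672 ng/L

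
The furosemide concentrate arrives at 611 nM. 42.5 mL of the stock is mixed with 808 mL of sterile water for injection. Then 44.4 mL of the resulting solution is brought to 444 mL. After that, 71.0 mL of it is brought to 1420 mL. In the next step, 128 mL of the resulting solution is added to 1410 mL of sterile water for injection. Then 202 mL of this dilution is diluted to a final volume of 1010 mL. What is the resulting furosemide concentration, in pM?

Overall dilution factor = 20.01 × 10 × 20 × 12.02 × 5 = 2.40 × 10⁵.
611 nM / 2.40 × 10⁵ = 2.54 × 10⁻³ nM = 2.54 pM.

2.54 pM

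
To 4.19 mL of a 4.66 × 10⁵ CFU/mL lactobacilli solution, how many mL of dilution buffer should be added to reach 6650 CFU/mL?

V₂ = C₁V₁/C₂ = 4.66 × 10⁵ × 4.19 / 6650 = 294 mL.
Diluent to add = V₂ − V₁ = 294 − 4.19 = 289 mL.

289 mL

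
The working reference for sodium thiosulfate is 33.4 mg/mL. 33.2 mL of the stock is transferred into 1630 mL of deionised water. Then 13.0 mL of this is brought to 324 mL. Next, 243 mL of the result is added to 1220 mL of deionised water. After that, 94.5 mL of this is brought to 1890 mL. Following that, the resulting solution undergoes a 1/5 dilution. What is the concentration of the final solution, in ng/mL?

Overall dilution factor = 50.10 × 24.92 × 6.021 × 20 × 5 = 7.52 × 10⁵.
33.4 mg/mL / 7.52 × 10⁵ = 4.44 × 10⁻⁵ mg/mL = 44.4 ng/mL.

44.4 ng/mL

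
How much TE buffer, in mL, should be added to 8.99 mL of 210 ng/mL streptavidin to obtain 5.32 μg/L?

5.32 μg/L = 5.32 ng/mL.
V₂ = C₁V₁/C₂ = 210 × 8.99 / 5.32 = 355 mL.
Diluent to add = V₂ − V₁ = 355 − 8.99 = 346 mL.

346 mL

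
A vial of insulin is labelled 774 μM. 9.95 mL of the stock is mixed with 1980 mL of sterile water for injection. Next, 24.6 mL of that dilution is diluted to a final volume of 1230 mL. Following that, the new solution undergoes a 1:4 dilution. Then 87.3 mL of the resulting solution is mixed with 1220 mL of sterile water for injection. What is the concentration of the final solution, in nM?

Overall dilution factor = 200.0 × 50 × 4 × 14.97 = 5.99 × 10⁵.
774 μM / 5.99 × 10⁵ = 1.29 × 10⁻³ μM = 1.29 nM.

1.29 nM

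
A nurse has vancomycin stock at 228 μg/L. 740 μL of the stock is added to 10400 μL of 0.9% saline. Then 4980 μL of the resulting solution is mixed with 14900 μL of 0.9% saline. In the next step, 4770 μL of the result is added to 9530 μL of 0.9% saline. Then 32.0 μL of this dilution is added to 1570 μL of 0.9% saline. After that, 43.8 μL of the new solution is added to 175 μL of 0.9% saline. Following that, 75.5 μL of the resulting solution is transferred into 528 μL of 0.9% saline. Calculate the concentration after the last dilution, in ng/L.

0.633 ng/L

Overall dilution factor = 15.05 × 3.992 × 2.998 × 50.06 × 4.995 × 7.993 = 3.60 × 10⁵.
228 μg/L / 3.60 × 10⁵ = 6.33 × 10⁻⁴ μg/L = 0.633 ng/L.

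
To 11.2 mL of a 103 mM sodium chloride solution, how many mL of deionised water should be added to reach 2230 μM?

506 mL

2230 μM = 2.23 mM.
V₂ = C₁V₁/C₂ = 103 × 11.2 / 2.23 = 517 mL.
Diluent to add = V₂ − V₁ = 517 − 11.2 = 506 mL.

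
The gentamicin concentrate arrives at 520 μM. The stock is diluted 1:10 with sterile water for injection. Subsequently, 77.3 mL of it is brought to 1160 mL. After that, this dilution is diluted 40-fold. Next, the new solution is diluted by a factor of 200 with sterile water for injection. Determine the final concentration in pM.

Overall dilution factor = 10 × 15.01 × 40 × 200 = 1.20 × 10⁶.
520 μM / 1.20 × 10⁶ = 4.33 × 10⁻⁴ μM = 433 pM.

433 pM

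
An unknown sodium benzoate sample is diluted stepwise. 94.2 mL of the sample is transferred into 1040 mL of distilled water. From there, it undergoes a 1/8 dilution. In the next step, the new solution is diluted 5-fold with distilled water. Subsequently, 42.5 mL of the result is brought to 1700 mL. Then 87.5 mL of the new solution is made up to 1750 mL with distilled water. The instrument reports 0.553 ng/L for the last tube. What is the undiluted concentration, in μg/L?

Overall dilution factor = 12.04 × 8 × 5 × 40 × 20 = 3.85 × 10⁵.
Original = 0.553 ng/L × 3.85 × 10⁵ = 2.13 × 10⁵ ng/L = 213 μg/L.

213 μg/L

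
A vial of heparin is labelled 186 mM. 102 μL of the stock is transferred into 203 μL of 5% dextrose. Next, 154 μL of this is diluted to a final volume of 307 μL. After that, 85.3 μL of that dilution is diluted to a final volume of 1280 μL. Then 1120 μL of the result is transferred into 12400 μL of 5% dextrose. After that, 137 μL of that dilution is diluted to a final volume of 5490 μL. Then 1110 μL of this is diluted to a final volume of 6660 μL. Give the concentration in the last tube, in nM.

Overall dilution factor = 2.990 × 1.994 × 15.01 × 12.07 × 40.07 × 6 = 2.60 × 10⁵.
186 mM / 2.60 × 10⁵ = 7.16 × 10⁻⁴ mM = 716 nM.

716 nM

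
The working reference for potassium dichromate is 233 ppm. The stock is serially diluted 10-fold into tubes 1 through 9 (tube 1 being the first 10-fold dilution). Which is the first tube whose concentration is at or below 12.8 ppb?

Tube n has concentration 233 ppm / 10ⁿ.
Need 10ⁿ ≥ 233 ppm / 12.8 ppb = 1.82 × 10⁴, so n ≥ 4.26.
First such tube: n = 5.

tube 5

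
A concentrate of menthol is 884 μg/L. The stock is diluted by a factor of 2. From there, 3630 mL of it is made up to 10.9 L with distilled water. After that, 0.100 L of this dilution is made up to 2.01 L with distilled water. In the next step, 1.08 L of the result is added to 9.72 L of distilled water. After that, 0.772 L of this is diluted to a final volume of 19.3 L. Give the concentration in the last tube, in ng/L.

Overall dilution factor = 2 × 3.003 × 20.10 × 10 × 25 = 3.02 × 10⁴.
884 μg/L / 3.02 × 10⁴ = 0.0293 μg/L = 29.3 ng/L.

29.3 ng/L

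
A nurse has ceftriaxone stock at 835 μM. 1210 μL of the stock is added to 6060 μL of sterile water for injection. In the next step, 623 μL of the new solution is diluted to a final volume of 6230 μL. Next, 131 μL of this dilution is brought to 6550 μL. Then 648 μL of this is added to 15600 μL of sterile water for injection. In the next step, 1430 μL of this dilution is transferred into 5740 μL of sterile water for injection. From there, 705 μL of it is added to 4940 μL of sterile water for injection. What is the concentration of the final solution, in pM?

Overall dilution factor = 6.008 × 10 × 50 × 25.07 × 5.014 × 8.007 = 3.02 × 10⁶.
835 μM / 3.02 × 10⁶ = 2.76 × 10⁻⁴ μM = 276 pM.

276 pM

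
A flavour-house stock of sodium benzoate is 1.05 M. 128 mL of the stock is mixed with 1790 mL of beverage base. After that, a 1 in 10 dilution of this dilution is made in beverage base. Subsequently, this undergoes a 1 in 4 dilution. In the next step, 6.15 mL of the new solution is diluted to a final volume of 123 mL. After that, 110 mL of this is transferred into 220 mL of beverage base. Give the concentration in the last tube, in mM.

Overall dilution factor = 14.98 × 10 × 4 × 20 × 3 = 3.60 × 10⁴.
1.05 M / 3.60 × 10⁴ = 2.92 × 10⁻⁵ M = 0.0292 mM.

0.0292 mM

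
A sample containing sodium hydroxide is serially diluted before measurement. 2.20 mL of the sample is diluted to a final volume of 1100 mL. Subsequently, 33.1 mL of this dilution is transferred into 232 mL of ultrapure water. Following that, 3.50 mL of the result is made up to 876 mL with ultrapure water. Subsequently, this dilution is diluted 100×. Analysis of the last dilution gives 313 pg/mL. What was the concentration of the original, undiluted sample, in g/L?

Overall dilution factor = 500 × 8.009 × 250.3 × 100 = 1.00 × 10⁸.
Original = 313 pg/mL × 1.00 × 10⁸ = 3.14 × 10¹⁰ pg/mL = 31.4 g/L.

31.4 g/L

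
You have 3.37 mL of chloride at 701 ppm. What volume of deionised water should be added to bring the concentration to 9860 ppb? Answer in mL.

9860 ppb = 9.86 ppm.
V₂ = C₁V₁/C₂ = 701 × 3.37 / 9.86 = 240 mL.
Diluent to add = V₂ − V₁ = 240 − 3.37 = 236 mL.

236 mL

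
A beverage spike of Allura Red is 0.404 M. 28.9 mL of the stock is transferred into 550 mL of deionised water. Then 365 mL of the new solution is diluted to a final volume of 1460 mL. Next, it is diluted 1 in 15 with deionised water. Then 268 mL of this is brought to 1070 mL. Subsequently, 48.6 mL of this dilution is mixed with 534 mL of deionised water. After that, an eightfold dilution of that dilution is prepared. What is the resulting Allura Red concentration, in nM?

Overall dilution factor = 20.03 × 4 × 15 × 3.993 × 11.99 × 8 = 4.60 × 10⁵.
0.404 M / 4.60 × 10⁵ = 8.78 × 10⁻⁷ M = 878 nM.

878 nM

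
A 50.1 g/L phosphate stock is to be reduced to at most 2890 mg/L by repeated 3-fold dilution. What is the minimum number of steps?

Need 3ⁿ ≥ 17.3, so n ≥ log(17.3)/log(3) = 2.60.
Minimum whole steps: n = 3.

3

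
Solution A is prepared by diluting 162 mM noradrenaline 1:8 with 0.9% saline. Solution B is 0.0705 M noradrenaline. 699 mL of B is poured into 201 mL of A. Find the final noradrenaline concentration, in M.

C_A = 162 mM / 8 = 20.2 mM.
C_B = 0.0705 M = 70.5 mM.
C_mix = (C_A·V_A + C_B·V_B)/(V_A + V_B) = (20.2×201 + 70.5×699) / 900.0 = 59.3 mM = 0.0593 M.

0.0593 M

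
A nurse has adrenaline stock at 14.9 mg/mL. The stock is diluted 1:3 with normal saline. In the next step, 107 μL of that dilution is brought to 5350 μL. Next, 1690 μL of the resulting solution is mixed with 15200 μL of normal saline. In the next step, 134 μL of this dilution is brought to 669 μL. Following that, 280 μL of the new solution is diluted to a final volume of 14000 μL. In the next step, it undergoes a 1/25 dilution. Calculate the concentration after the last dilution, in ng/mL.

Overall dilution factor = 3 × 50 × 9.994 × 4.993 × 50 × 25 = 9.36 × 10⁶.
14.9 mg/mL / 9.36 × 10⁶ = 1.59 × 10⁻⁶ mg/mL = 1.59 ng/mL.

1.59 ng/mL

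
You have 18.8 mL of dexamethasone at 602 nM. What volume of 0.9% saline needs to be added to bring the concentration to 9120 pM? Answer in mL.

1220 mL

9120 pM = 9.12 nM.
V₂ = C₁V₁/C₂ = 602 × 18.8 / 9.12 = 1241 mL.
Diluent to add = V₂ − V₁ = 1241 − 18.8 = 1220 mL.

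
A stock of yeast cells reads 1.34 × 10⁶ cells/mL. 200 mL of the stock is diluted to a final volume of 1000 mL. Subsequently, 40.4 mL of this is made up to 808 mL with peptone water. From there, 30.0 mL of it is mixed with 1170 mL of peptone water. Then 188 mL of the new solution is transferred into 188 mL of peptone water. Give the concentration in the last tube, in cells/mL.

168 cells/mL

Overall dilution factor = 5 × 20 × 40 × 2 = 8000.
1.34 × 10⁶ cells/mL / 8000 = 168 cells/mL.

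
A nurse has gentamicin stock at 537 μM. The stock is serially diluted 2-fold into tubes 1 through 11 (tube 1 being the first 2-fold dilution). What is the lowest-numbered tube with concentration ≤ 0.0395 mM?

Tube n has concentration 537 μM / 2ⁿ.
Need 2ⁿ ≥ 537 μM / 0.0395 mM = 13.6, so n ≥ 3.76.
First such tube: n = 4.

tube 4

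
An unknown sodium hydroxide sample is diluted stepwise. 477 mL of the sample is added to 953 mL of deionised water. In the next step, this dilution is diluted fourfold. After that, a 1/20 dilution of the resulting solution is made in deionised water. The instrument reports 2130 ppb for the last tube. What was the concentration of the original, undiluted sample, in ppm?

511 ppm

Overall dilution factor = 2.998 × 4 × 20 = 240.
Original = 2130 ppb × 240 = 5.11 × 10⁵ ppb = 511 ppm.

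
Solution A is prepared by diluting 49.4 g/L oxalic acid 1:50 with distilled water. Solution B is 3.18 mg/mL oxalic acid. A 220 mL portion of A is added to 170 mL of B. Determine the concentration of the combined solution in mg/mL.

1.94 mg/mL

C_A = 49.4 g/L / 50 = 0.988 g/L.
C_B = 3.18 mg/mL = 3.18 g/L.
C_mix = (C_A·V_A + C_B·V_B)/(V_A + V_B) = (0.988×220 + 3.18×170) / 390.0 = 1.94 g/L = 1.94 mg/mL.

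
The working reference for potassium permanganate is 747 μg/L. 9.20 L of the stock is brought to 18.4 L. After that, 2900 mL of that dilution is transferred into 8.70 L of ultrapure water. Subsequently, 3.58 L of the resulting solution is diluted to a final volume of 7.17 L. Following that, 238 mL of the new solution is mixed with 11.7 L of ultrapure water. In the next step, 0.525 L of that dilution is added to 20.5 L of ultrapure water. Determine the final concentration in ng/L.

Overall dilution factor = 2 × 4 × 2.003 × 50.16 × 40.05 = 3.22 × 10⁴.
747 μg/L / 3.22 × 10⁴ = 0.0232 μg/L = 23.2 ng/L.

23.2 ng/L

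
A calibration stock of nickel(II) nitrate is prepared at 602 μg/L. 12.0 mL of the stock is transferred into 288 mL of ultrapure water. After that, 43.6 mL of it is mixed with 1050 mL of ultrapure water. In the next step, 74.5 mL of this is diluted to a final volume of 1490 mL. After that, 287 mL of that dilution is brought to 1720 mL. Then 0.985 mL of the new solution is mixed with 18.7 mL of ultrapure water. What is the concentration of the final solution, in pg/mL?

0.401 pg/mL

Overall dilution factor = 25 × 25.08 × 20 × 5.993 × 19.98 = 1.50 × 10⁶.
602 μg/L / 1.50 × 10⁶ = 4.01 × 10⁻⁴ μg/L = 0.401 pg/mL.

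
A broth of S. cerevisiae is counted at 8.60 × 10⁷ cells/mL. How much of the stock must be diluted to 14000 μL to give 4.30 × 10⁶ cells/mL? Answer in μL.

V₁ = C₂V₂/C₁ = 4.30 × 10⁶ × 14000 / 8.60 × 10⁷ = 700 μL.

700 μL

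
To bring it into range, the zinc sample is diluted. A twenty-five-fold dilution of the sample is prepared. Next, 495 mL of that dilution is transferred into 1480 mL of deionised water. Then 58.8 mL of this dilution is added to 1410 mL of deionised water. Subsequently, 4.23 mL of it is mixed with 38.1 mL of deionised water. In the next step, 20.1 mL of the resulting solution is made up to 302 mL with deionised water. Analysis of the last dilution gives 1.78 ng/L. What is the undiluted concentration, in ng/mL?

667 ng/mL

Overall dilution factor = 25 × 3.990 × 24.98 × 10.01 × 15.02 = 3.75 × 10⁵.
Original = 1.78 ng/L × 3.75 × 10⁵ = 6.67 × 10⁵ ng/L = 667 ng/mL.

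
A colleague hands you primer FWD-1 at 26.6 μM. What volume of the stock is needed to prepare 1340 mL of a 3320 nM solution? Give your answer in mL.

167 mL

3320 nM = 3.32 μM.
V₁ = C₂V₂/C₁ = 3.32 × 1340 / 26.6 = 167 mL.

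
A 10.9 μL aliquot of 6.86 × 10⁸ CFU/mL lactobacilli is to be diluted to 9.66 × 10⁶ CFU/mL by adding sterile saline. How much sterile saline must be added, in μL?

763 μL

V₂ = C₁V₁/C₂ = 6.86 × 10⁸ × 10.9 / 9.66 × 10⁶ = 774 μL.
Diluent to add = V₂ − V₁ = 774 − 10.9 = 763 μL.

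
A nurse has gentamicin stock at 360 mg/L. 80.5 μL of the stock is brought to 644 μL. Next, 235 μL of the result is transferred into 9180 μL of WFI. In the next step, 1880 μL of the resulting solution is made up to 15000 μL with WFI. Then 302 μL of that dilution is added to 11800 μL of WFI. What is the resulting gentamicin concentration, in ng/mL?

Overall dilution factor = 8 × 40.06 × 7.979 × 40.07 = 1.02 × 10⁵.
360 mg/L / 1.02 × 10⁵ = 3.51 × 10⁻³ mg/L = 3.51 ng/mL.

3.51 ng/mL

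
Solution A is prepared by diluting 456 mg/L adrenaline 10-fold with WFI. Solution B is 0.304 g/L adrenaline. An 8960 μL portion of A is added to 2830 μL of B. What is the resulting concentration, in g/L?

C_A = 456 mg/L / 10 = 45.6 mg/L.
C_B = 0.304 g/L = 304 mg/L.
C_mix = (C_A·V_A + C_B·V_B)/(V_A + V_B) = (45.6×8960 + 304×2830) / 11790 = 108 mg/L = 0.108 g/L.

0.108 g/L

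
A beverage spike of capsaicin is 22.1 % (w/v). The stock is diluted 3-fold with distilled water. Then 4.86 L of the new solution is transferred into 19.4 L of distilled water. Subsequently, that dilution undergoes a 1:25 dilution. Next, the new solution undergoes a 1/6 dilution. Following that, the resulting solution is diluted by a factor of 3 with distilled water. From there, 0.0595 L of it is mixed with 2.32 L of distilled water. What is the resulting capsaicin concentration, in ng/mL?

Overall dilution factor = 3 × 4.992 × 25 × 6 × 3 × 39.99 = 2.69 × 10⁵.
22.1 % (w/v) / 2.69 × 10⁵ = 8.20 × 10⁻⁵ % (w/v) = 820 ng/mL.

820 ng/mL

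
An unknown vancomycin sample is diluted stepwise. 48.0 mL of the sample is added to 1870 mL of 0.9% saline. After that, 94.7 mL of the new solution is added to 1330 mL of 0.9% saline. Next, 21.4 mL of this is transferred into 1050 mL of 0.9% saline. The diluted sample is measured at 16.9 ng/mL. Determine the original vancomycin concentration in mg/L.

Overall dilution factor = 39.96 × 15.04 × 50.07 = 3.01 × 10⁴.
Original = 16.9 ng/mL × 3.01 × 10⁴ = 5.09 × 10⁵ ng/mL = 509 mg/L.

509 mg/L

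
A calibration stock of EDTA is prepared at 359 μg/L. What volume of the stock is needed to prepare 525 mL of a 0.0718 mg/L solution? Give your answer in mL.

0.0718 mg/L = 71.8 μg/L.
V₁ = C₂V₂/C₁ = 71.8 × 525 / 359 = 105 mL.

105 mL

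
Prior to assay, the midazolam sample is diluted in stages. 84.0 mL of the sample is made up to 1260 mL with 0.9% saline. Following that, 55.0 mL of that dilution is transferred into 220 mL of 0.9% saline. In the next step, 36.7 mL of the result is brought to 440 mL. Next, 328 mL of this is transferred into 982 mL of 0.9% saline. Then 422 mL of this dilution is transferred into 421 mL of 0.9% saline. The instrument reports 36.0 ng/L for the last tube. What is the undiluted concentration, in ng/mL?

258 ng/mL

Overall dilution factor = 15 × 5 × 11.99 × 3.994 × 1.998 = 7174.
Original = 36.0 ng/L × 7174 = 2.58 × 10⁵ ng/L = 258 ng/mL.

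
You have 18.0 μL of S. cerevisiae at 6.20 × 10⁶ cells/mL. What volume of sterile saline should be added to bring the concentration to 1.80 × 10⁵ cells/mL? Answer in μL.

602 μL

V₂ = C₁V₁/C₂ = 6.20 × 10⁶ × 18.0 / 1.80 × 10⁵ = 620 μL.
Diluent to add = V₂ − V₁ = 620 − 18.0 = 602 μL.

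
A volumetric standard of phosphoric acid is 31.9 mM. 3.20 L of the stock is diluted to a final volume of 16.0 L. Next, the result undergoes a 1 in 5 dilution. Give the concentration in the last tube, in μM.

Overall dilution factor = 5 × 5 = 25.0.
31.9 mM / 25.0 = 1.28 mM = 1280 μM.

1280 μM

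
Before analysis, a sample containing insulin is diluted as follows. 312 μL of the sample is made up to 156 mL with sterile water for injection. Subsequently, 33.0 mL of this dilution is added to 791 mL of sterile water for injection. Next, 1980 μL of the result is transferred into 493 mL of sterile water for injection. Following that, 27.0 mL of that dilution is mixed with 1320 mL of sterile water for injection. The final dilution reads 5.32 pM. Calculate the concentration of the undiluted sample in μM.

Overall dilution factor = 500 × 24.97 × 250.0 × 49.89 = 1.56 × 10⁸.
Original = 5.32 pM × 1.56 × 10⁸ = 8.28 × 10⁸ pM = 828 μM.

828 μM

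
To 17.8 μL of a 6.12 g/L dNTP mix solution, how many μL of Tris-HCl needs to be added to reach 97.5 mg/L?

97.5 mg/L = 0.0975 g/L.
V₂ = C₁V₁/C₂ = 6.12 × 17.8 / 0.0975 = 1117 μL.
Diluent to add = V₂ − V₁ = 1117 − 17.8 = 1100 μL.

1100 μL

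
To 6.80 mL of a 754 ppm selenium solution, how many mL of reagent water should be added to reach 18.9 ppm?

264 mL

V₂ = C₁V₁/C₂ = 754 × 6.80 / 18.9 = 271 mL.
Diluent to add = V₂ − V₁ = 271 − 6.80 = 264 mL.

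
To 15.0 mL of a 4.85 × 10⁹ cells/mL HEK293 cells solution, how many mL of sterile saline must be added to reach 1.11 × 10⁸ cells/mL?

V₂ = C₁V₁/C₂ = 4.85 × 10⁹ × 15.0 / 1.11 × 10⁸ = 655 mL.
Diluent to add = V₂ − V₁ = 655 − 15.0 = 640 mL.

640 mL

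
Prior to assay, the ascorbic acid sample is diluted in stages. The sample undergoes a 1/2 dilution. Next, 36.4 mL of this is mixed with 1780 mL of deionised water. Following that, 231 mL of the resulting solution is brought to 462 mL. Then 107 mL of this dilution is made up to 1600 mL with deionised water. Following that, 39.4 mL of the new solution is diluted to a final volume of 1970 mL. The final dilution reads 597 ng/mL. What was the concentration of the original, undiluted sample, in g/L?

89.1 g/L

Overall dilution factor = 2 × 49.90 × 2 × 14.95 × 50 = 1.49 × 10⁵.
Original = 597 ng/mL × 1.49 × 10⁵ = 8.91 × 10⁷ ng/mL = 89.1 g/L.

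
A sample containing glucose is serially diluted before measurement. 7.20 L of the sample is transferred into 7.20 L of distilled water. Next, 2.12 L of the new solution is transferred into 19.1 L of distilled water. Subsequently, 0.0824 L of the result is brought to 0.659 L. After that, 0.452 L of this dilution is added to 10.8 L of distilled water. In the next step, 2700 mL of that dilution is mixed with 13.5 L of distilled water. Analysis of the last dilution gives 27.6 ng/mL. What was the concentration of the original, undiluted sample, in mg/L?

660 mg/L

Overall dilution factor = 2 × 10.01 × 7.998 × 24.89 × 6 = 2.39 × 10⁴.
Original = 27.6 ng/mL × 2.39 × 10⁴ = 6.60 × 10⁵ ng/mL = 660 mg/L.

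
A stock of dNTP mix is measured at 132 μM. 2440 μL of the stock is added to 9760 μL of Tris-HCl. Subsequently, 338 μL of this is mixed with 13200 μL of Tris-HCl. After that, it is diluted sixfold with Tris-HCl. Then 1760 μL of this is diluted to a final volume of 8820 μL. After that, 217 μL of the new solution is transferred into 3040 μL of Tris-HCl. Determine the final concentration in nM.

Overall dilution factor = 5 × 40.05 × 6 × 5.011 × 15.01 = 9.04 × 10⁴.
132 μM / 9.04 × 10⁴ = 1.46 × 10⁻³ μM = 1.46 nM.

1.46 nM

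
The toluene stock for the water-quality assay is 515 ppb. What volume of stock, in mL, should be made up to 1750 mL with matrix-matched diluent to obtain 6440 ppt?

21.9 mL

6440 ppt = 6.44 ppb.
V₁ = C₂V₂/C₁ = 6.44 × 1750 / 515 = 21.9 mL.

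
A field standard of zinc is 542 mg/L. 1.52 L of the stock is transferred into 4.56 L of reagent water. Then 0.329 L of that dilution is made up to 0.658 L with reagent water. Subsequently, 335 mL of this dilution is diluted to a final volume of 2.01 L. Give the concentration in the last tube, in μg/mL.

Overall dilution factor = 4 × 2 × 6 = 48.0.
542 mg/L / 48.0 = 11.3 mg/L = 11.3 μg/mL.

11.3 μg/mL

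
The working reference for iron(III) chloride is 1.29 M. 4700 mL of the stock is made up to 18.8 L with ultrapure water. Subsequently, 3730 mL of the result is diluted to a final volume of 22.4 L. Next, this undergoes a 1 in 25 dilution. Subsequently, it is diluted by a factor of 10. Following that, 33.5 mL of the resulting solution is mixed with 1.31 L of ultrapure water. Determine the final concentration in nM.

5360 nM

Overall dilution factor = 4 × 6.005 × 25 × 10 × 40.10 = 2.41 × 10⁵.
1.29 M / 2.41 × 10⁵ = 5.36 × 10⁻⁶ M = 5360 nM.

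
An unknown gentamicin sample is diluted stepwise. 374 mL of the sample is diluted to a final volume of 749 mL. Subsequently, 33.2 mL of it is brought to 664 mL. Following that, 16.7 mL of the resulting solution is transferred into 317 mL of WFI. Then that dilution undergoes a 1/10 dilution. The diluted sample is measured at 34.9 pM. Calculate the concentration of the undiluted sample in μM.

Overall dilution factor = 2.003 × 20 × 19.98 × 10 = 8003.
Original = 34.9 pM × 8003 = 2.79 × 10⁵ pM = 0.279 μM.

0.279 μM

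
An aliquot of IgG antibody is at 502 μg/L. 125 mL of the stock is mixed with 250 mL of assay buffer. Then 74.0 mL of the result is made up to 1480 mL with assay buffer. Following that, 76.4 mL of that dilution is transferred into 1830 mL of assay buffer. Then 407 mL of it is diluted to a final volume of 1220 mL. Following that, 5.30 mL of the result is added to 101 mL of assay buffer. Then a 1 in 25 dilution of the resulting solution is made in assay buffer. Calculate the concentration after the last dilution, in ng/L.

0.223 ng/L

Overall dilution factor = 3 × 20 × 24.95 × 2.998 × 20.06 × 25 = 2.25 × 10⁶.
502 μg/L / 2.25 × 10⁶ = 2.23 × 10⁻⁴ μg/L = 0.223 ng/L.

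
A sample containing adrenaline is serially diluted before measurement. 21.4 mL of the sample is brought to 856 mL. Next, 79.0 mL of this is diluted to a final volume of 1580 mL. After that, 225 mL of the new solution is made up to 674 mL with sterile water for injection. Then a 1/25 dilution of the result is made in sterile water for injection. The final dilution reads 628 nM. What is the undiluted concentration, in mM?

Overall dilution factor = 40 × 20 × 2.996 × 25 = 5.99 × 10⁴.
Original = 628 nM × 5.99 × 10⁴ = 3.76 × 10⁷ nM = 37.6 mM.

37.6 mM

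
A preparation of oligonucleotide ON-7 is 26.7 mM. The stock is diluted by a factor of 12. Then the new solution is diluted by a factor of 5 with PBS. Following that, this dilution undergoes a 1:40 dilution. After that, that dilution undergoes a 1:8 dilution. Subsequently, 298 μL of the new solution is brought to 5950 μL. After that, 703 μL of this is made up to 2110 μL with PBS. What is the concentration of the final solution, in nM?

23.2 nM

Overall dilution factor = 12 × 5 × 40 × 8 × 19.97 × 3.001 = 1.15 × 10⁶.
26.7 mM / 1.15 × 10⁶ = 2.32 × 10⁻⁵ mM = 23.2 nM.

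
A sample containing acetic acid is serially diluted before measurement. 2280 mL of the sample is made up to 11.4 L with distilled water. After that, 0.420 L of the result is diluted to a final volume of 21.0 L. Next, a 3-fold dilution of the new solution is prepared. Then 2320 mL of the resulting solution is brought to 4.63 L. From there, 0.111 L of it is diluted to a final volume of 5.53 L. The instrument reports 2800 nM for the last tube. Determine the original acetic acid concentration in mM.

209 mM

Overall dilution factor = 5 × 50 × 3 × 1.996 × 49.82 = 7.46 × 10⁴.
Original = 2800 nM × 7.46 × 10⁴ = 2.09 × 10⁸ nM = 209 mM.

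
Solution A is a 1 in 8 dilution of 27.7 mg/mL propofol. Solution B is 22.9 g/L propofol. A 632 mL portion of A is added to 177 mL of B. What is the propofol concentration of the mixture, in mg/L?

C_A = 27.7 mg/mL / 8 = 3.46 mg/mL.
C_B = 22.9 g/L = 22.9 mg/mL.
C_mix = (C_A·V_A + C_B·V_B)/(V_A + V_B) = (3.46×632 + 22.9×177) / 809.0 = 7.72 mg/mL = 7720 mg/L.

7720 mg/L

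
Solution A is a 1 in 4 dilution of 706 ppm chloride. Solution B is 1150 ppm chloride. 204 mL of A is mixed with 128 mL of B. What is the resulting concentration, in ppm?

C_A = 706 ppm / 4 = 176 ppm.
C_mix = (C_A·V_A + C_B·V_B)/(V_A + V_B) = (176×204 + 1150×128) / 332.0 = 552 ppm.

552 ppm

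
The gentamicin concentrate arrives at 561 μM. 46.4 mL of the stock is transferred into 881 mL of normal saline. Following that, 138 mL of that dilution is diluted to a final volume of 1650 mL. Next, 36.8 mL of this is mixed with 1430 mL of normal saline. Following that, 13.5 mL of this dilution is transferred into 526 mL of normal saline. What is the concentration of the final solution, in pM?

Overall dilution factor = 19.99 × 11.96 × 39.86 × 39.96 = 3.81 × 10⁵.
561 μM / 3.81 × 10⁵ = 1.47 × 10⁻³ μM = 1470 pM.

1470 pM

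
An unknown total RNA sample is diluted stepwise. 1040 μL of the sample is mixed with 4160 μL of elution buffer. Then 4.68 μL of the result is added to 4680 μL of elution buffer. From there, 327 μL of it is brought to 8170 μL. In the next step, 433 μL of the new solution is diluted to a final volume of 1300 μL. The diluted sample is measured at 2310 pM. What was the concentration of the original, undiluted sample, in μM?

867 μM

Overall dilution factor = 5 × 1001 × 24.98 × 3.002 = 3.75 × 10⁵.
Original = 2310 pM × 3.75 × 10⁵ = 8.67 × 10⁸ pM = 867 μM.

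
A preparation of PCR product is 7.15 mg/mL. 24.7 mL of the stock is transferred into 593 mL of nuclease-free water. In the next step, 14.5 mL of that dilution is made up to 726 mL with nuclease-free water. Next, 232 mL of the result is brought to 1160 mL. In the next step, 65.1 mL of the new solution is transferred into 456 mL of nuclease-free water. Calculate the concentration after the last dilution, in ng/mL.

Overall dilution factor = 25.01 × 50.07 × 5 × 8.005 = 5.01 × 10⁴.
7.15 mg/mL / 5.01 × 10⁴ = 1.43 × 10⁻⁴ mg/mL = 143 ng/mL.

143 ng/mL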